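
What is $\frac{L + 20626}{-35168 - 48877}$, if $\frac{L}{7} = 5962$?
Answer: $- \frac{12472}{16809} \approx -0.74198$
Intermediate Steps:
$L = 41734$ ($L = 7 \cdot 5962 = 41734$)
$\frac{L + 20626}{-35168 - 48877} = \frac{41734 + 20626}{-35168 - 48877} = \frac{62360}{-84045} = 62360 \left(- \frac{1}{84045}\right) = - \frac{12472}{16809}$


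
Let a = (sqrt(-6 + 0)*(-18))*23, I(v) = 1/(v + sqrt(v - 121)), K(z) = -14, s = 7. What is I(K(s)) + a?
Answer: (-I + 5796*sqrt(6) - 3726*I*sqrt(10))/(3*sqrt(15) + 14*I) ≈ -0.042296 - 1014.1*I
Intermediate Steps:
I(v) = 1/(v + sqrt(-121 + v))
a = -414*I*sqrt(6) (a = (sqrt(-6)*(-18))*23 = ((I*sqrt(6))*(-18))*23 = -18*I*sqrt(6)*23 = -414*I*sqrt(6) ≈ -1014.1*I)
I(K(s)) + a = 1/(-14 + sqrt(-121 - 14)) - 414*I*sqrt(6) = 1/(-14 + sqrt(-135)) - 414*I*sqrt(6) = 1/(-14 + 3*I*sqrt(15)) - 414*I*sqrt(6)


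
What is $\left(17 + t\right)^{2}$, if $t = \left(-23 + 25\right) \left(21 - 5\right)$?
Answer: $2401$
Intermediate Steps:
$t = 32$ ($t = 2 \cdot 16 = 32$)
$\left(17 + t\right)^{2} = \left(17 + 32\right)^{2} = 49^{2} = 2401$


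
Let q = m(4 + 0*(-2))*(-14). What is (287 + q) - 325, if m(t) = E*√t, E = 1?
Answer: -66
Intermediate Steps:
m(t) = √t (m(t) = 1*√t = √t)
q = -28 (q = √(4 + 0*(-2))*(-14) = √(4 + 0)*(-14) = √4*(-14) = 2*(-14) = -28)
(287 + q) - 325 = (287 - 28) - 325 = 259 - 325 = -66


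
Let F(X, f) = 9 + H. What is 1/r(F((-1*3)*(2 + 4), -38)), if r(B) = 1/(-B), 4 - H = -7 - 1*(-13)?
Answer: -7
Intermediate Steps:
H = -2 (H = 4 - (-7 - 1*(-13)) = 4 - (-7 + 13) = 4 - 1*6 = 4 - 6 = -2)
F(X, f) = 7 (F(X, f) = 9 - 2 = 7)
r(B) = -1/B
1/r(F((-1*3)*(2 + 4), -38)) = 1/(-1/7) = 1/(-1*⅐) = 1/(-⅐) = -7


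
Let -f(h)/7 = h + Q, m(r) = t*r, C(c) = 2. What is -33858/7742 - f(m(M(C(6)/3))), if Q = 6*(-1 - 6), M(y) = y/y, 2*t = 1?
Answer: -2282909/7742 ≈ -294.87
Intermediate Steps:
t = ½ (t = (½)*1 = ½ ≈ 0.50000)
M(y) = 1
m(r) = r/2
Q = -42 (Q = 6*(-7) = -42)
f(h) = 294 - 7*h (f(h) = -7*(h - 42) = -7*(-42 + h) = 294 - 7*h)
-33858/7742 - f(m(M(C(6)/3))) = -33858/7742 - (294 - 7/2) = -33858*1/7742 - (294 - 7*½) = -16929/3871 - (294 - 7/2) = -16929/3871 - 1*581/2 = -16929/3871 - 581/2 = -2282909/7742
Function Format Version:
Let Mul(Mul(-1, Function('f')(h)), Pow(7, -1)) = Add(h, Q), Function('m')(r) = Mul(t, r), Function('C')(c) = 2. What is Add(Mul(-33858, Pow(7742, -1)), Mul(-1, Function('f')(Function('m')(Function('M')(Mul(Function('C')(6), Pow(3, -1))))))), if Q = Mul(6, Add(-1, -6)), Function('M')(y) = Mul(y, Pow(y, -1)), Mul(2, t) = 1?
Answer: Rational(-2282909, 7742) ≈ -294.87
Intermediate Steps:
t = Rational(1, 2) (t = Mul(Rational(1, 2), 1) = Rational(1, 2) ≈ 0.50000)
Function('M')(y) = 1
Function('m')(r) = Mul(Rational(1, 2), r)
Q = -42 (Q = Mul(6, -7) = -42)
Function('f')(h) = Add(294, Mul(-7, h)) (Function('f')(h) = Mul(-7, Add(h, -42)) = Mul(-7, Add(-42, h)) = Add(294, Mul(-7, h)))
Add(Mul(-33858, Pow(7742, -1)), Mul(-1, Function('f')(Function('m')(Function('M')(Mul(Function('C')(6), Pow(3, -1))))))) = Add(Mul(-33858, Pow(7742, -1)), Mul(-1, Add(294, Mul(-7, Mul(Rational(1, 2), 1))))) = Add(Mul(-33858, Rational(1, 7742)), Mul(-1, Add(294, Mul(-7, Rational(1, 2))))) = Add(Rational(-16929, 3871), Mul(-1, Add(294, Rational(-7, 2)))) = Add(Rational(-16929, 3871), Mul(-1, Rational(581, 2))) = Add(Rational(-16929, 3871), Rational(-581, 2)) = Rational(-2282909, 7742)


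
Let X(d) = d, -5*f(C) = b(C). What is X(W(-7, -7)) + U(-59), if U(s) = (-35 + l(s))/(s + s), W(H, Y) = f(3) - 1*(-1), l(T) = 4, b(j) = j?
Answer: 391/590 ≈ 0.66271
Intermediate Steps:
f(C) = -C/5
W(H, Y) = 2/5 (W(H, Y) = -1/5*3 - 1*(-1) = -3/5 + 1 = 2/5)
U(s) = -31/(2*s) (U(s) = (-35 + 4)/(s + s) = -31*1/(2*s) = -31/(2*s))
X(W(-7, -7)) + U(-59) = 2/5 - 31/2/(-59) = 2/5 - 31/2*(-1/59) = 2/5 + 31/118 = 391/590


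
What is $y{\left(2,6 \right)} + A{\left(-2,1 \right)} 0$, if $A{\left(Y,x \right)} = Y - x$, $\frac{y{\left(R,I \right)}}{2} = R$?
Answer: $4$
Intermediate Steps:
$y{\left(R,I \right)} = 2 R$
$y{\left(2,6 \right)} + A{\left(-2,1 \right)} 0 = 2 \cdot 2 + \left(-2 - 1\right) 0 = 4 + \left(-2 - 1\right) 0 = 4 - 0 = 4 + 0 = 4$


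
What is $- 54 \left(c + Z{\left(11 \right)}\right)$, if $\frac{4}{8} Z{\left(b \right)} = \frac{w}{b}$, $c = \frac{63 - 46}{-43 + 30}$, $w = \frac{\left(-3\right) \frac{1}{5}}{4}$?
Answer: $\frac{51543}{715} \approx 72.088$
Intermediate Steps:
$w = - \frac{3}{20}$ ($w = \left(-3\right) \frac{1}{5} \cdot \frac{1}{4} = \left(- \frac{3}{5}\right) \frac{1}{4} = - \frac{3}{20} \approx -0.15$)
$c = - \frac{17}{13}$ ($c = \frac{17}{-13} = 17 \left(- \frac{1}{13}\right) = - \frac{17}{13} \approx -1.3077$)
$Z{\left(b \right)} = - \frac{3}{10 b}$ ($Z{\left(b \right)} = 2 \left(- \frac{3}{20 b}\right) = - \frac{3}{10 b}$)
$- 54 \left(c + Z{\left(11 \right)}\right) = - 54 \left(- \frac{17}{13} - \frac{3}{10 \cdot 11}\right) = - 54 \left(- \frac{17}{13} - \frac{3}{110}\right) = \left(-54\right) \left(- \frac{1909}{1430}\right) = \frac{51543}{715}$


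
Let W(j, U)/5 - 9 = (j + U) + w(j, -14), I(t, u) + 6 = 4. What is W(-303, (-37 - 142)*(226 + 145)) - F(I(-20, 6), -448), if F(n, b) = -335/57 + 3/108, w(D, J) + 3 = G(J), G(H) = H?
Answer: -228178399/684 ≈ -3.3359e+5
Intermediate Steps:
w(D, J) = -3 + J
I(t, u) = -2 (I(t, u) = -6 + 4 = -2)
F(n, b) = -4001/684 (F(n, b) = -335*1/57 + 3*(1/108) = -335/57 + 1/36 = -4001/684)
W(j, U) = -40 + 5*U + 5*j (W(j, U) = 45 + 5*((j + U) + (-3 - 14)) = 45 + 5*((U + j) - 17) = 45 + 5*(-17 + U + j) = 45 + (-85 + 5*U + 5*j) = -40 + 5*U + 5*j)
W(-303, (-37 - 142)*(226 + 145)) - F(I(-20, 6), -448) = (-40 + 5*((-37 - 142)*(226 + 145)) + 5*(-303)) - 1*(-4001/684) = (-40 + 5*(-179*371) - 1515) + 4001/684 = (-40 + 5*(-66409) - 1515) + 4001/684 = (-40 - 332045 - 1515) + 4001/684 = -333600 + 4001/684 = -228178399/684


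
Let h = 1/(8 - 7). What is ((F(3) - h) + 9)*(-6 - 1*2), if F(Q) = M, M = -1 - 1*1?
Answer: -48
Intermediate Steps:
M = -2 (M = -1 - 1 = -2)
F(Q) = -2
h = 1 (h = 1/1 = 1)
((F(3) - h) + 9)*(-6 - 1*2) = ((-2 - 1*1) + 9)*(-6 - 1*2) = ((-2 - 1) + 9)*(-6 - 2) = (-3 + 9)*(-8) = 6*(-8) = -48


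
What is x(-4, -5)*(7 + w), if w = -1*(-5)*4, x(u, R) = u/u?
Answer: 27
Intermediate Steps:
x(u, R) = 1
w = 20 (w = 5*4 = 20)
x(-4, -5)*(7 + w) = 1*(7 + 20) = 1*27 = 27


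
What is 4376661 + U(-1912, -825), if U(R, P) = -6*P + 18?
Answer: 4381629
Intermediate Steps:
U(R, P) = 18 - 6*P
4376661 + U(-1912, -825) = 4376661 + (18 - 6*(-825)) = 4376661 + (18 + 4950) = 4376661 + 4968 = 4381629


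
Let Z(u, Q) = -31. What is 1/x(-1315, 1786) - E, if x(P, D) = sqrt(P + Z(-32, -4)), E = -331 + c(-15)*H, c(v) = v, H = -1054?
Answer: -15479 - I*sqrt(1346)/1346 ≈ -15479.0 - 0.027257*I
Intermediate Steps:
E = 15479 (E = -331 - 15*(-1054) = -331 + 15810 = 15479)
x(P, D) = sqrt(-31 + P) (x(P, D) = sqrt(P - 31) = sqrt(-31 + P))
1/x(-1315, 1786) - E = 1/(sqrt(-31 - 1315)) - 1*15479 = 1/(sqrt(-1346)) - 15479 = 1/(I*sqrt(1346)) - 15479 = -I*sqrt(1346)/1346 - 15479 = -15479 - I*sqrt(1346)/1346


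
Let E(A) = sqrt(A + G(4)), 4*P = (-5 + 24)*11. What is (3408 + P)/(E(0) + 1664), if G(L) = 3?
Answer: 5757856/2768893 - 13841*sqrt(3)/11075572 ≈ 2.0773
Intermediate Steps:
P = 209/4 (P = ((-5 + 24)*11)/4 = (19*11)/4 = (1/4)*209 = 209/4 ≈ 52.250)
E(A) = sqrt(3 + A) (E(A) = sqrt(A + 3) = sqrt(3 + A))
(3408 + P)/(E(0) + 1664) = (3408 + 209/4)/(sqrt(3 + 0) + 1664) = 13841/(4*(sqrt(3) + 1664)) = 13841/(4*(1664 + sqrt(3)))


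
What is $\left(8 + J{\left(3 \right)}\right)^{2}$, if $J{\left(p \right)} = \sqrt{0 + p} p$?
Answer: $91 + 48 \sqrt{3} \approx 174.14$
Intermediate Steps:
$J{\left(p \right)} = p^{\frac{3}{2}}$ ($J{\left(p \right)} = \sqrt{p} p = p^{\frac{3}{2}}$)
$\left(8 + J{\left(3 \right)}\right)^{2} = \left(8 + 3^{\frac{3}{2}}\right)^{2} = \left(8 + 3 \sqrt{3}\right)^{2}$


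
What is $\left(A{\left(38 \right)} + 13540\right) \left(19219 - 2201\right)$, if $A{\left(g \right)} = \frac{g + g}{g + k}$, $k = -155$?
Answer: $\frac{26958281872}{117} \approx 2.3041 \cdot 10^{8}$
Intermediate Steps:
$A{\left(g \right)} = \frac{2 g}{-155 + g}$ ($A{\left(g \right)} = \frac{g + g}{g - 155} = \frac{2 g}{-155 + g}$)
$\left(A{\left(38 \right)} + 13540\right) \left(19219 - 2201\right) = \left(2 \cdot 38 \frac{1}{-155 + 38} + 13540\right) \left(19219 - 2201\right) = \left(2 \cdot 38 \frac{1}{-117} + 13540\right) 17018 = \left(2 \cdot 38 \left(- \frac{1}{117}\right) + 13540\right) 17018 = \left(- \frac{76}{117} + 13540\right) 17018 = \frac{1584104}{117} \cdot 17018 = \frac{26958281872}{117}$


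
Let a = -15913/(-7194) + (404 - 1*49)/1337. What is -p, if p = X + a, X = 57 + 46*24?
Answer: -11190766409/9618378 ≈ -1163.5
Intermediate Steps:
X = 1161 (X = 57 + 1104 = 1161)
a = 23829551/9618378 (a = -15913*(-1/7194) + (404 - 49)*(1/1337) = 15913/7194 + 355*(1/1337) = 15913/7194 + 355/1337 = 23829551/9618378 ≈ 2.4775)
p = 11190766409/9618378 (p = 1161 + 23829551/9618378 = 11190766409/9618378 ≈ 1163.5)
-p = -1*11190766409/9618378 = -11190766409/9618378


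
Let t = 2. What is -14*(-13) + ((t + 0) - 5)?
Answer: 179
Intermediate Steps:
-14*(-13) + ((t + 0) - 5) = -14*(-13) + ((2 + 0) - 5) = 182 + (2 - 5) = 182 - 3 = 179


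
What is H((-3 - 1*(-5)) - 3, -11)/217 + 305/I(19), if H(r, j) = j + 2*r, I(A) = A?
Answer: 65938/4123 ≈ 15.993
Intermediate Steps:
H((-3 - 1*(-5)) - 3, -11)/217 + 305/I(19) = (-11 + 2*((-3 - 1*(-5)) - 3))/217 + 305/19 = (-11 + 2*((-3 + 5) - 3))*(1/217) + 305*(1/19) = (-11 + 2*(2 - 3))*(1/217) + 305/19 = (-11 + 2*(-1))*(1/217) + 305/19 = (-11 - 2)*(1/217) + 305/19 = -13*1/217 + 305/19 = -13/217 + 305/19 = 65938/4123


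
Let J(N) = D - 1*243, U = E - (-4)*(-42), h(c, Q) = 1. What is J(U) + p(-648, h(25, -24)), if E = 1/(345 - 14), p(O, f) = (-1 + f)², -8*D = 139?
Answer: -2083/8 ≈ -260.38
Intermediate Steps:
D = -139/8 (D = -⅛*139 = -139/8 ≈ -17.375)
E = 1/331 ≈ 0.0030211
U = -55607/331 (U = 1/331 - (-4)*(-42) = 1/331 - 1*168 = 1/331 - 168 = -55607/331 ≈ -168.00)
J(N) = -2083/8 (J(N) = -139/8 - 1*243 = -139/8 - 243 = -2083/8)
J(U) + p(-648, h(25, -24)) = -2083/8 + (-1 + 1)² = -2083/8 + 0² = -2083/8 + 0 = -2083/8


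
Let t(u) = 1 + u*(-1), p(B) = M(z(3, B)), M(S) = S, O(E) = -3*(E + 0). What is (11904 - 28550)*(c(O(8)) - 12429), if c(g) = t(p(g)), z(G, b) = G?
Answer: 206926426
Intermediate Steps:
O(E) = -3*E
p(B) = 3
t(u) = 1 - u
c(g) = -2 (c(g) = 1 - 1*3 = 1 - 3 = -2)
(11904 - 28550)*(c(O(8)) - 12429) = (11904 - 28550)*(-2 - 12429) = -16646*(-12431) = 206926426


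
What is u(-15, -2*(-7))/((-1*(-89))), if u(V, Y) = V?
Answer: -15/89 ≈ -0.16854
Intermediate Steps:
u(-15, -2*(-7))/((-1*(-89))) = -15/((-1*(-89))) = -15/89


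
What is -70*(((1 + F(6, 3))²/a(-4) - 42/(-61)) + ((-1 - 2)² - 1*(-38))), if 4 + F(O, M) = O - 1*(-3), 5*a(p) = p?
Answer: -11480/61 ≈ -188.20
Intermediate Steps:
a(p) = p/5
F(O, M) = -1 + O (F(O, M) = -4 + (O - 1*(-3)) = -4 + (O + 3) = -4 + (3 + O) = -1 + O)
-70*(((1 + F(6, 3))²/a(-4) - 42/(-61)) + ((-1 - 2)² - 1*(-38))) = -70*(((1 + (-1 + 6))²/(((⅕)*(-4))) - 42/(-61)) + ((-1 - 2)² - 1*(-38))) = -70*(((1 + 5)²/(-⅘) - 42*(-1/61)) + ((-3)² + 38)) = -70*((6²*(-5/4) + 42/61) + (9 + 38)) = -70*((36*(-5/4) + 42/61) + 47) = -70*((-45 + 42/61) + 47) = -70*(-2703/61 + 47) = -70*164/61 = -11480/61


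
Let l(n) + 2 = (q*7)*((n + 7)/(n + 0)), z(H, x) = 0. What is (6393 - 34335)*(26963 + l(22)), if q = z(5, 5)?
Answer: -753344262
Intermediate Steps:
q = 0
l(n) = -2 (l(n) = -2 + (0*7)*((n + 7)/(n + 0)) = -2 + 0*((7 + n)/n) = -2 + 0 = -2)
(6393 - 34335)*(26963 + l(22)) = (6393 - 34335)*(26963 - 2) = -27942*26961 = -753344262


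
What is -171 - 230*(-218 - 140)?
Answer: 82169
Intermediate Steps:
-171 - 230*(-218 - 140) = -171 - 230*(-358) = -171 + 82340 = 82169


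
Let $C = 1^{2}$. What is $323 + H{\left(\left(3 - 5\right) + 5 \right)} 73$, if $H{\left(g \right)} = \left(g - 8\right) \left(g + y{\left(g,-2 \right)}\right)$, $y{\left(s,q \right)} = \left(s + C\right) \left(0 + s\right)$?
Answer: $-5152$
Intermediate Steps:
$C = 1$
$y{\left(s,q \right)} = s \left(1 + s\right)$ ($y{\left(s,q \right)} = \left(s + 1\right) \left(0 + s\right) = \left(1 + s\right) s = s \left(1 + s\right)$)
$H{\left(g \right)} = \left(-8 + g\right) \left(g + g \left(1 + g\right)\right)$ ($H{\left(g \right)} = \left(g - 8\right) \left(g + g \left(1 + g\right)\right) = \left(-8 + g\right) \left(g + g \left(1 + g\right)\right)$)
$323 + H{\left(\left(3 - 5\right) + 5 \right)} 73 = 323 + \left(\left(3 - 5\right) + 5\right) \left(-16 + \left(\left(3 - 5\right) + 5\right)^{2} - 6 \left(\left(3 - 5\right) + 5\right)\right) 73 = 323 + \left(-2 + 5\right) \left(-16 + \left(-2 + 5\right)^{2} - 6 \left(-2 + 5\right)\right) 73 = 323 + 3 \left(-16 + 3^{2} - 18\right) 73 = 323 + 3 \left(-16 + 9 - 18\right) 73 = 323 + 3 \left(-25\right) 73 = 323 - 5475 = -5152$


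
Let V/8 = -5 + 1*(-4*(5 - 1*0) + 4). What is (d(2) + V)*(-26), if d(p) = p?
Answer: 4316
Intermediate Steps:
V = -168 (V = 8*(-5 + 1*(-4*(5 - 1*0) + 4)) = 8*(-5 + 1*(-4*(5 + 0) + 4)) = 8*(-5 + 1*(-4*5 + 4)) = 8*(-5 + 1*(-20 + 4)) = 8*(-5 + 1*(-16)) = 8*(-5 - 16) = 8*(-21) = -168)
(d(2) + V)*(-26) = (2 - 168)*(-26) = -166*(-26) = 4316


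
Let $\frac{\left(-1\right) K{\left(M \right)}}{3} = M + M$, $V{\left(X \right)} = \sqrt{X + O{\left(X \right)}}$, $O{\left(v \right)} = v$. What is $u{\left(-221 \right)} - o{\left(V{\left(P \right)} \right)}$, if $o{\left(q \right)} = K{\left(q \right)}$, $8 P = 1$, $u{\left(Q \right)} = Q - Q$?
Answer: $3$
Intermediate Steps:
$u{\left(Q \right)} = 0$
$P = \frac{1}{8}$ ($P = \frac{1}{8} \cdot 1 = \frac{1}{8} \approx 0.125$)
$V{\left(X \right)} = \sqrt{2} \sqrt{X}$ ($V{\left(X \right)} = \sqrt{X + X} = \sqrt{2 X} = \sqrt{2} \sqrt{X}$)
$K{\left(M \right)} = - 6 M$ ($K{\left(M \right)} = - 3 \left(M + M\right) = - 3 \cdot 2 M = - 6 M$)
$o{\left(q \right)} = - 6 q$
$u{\left(-221 \right)} - o{\left(V{\left(P \right)} \right)} = 0 - - 6 \frac{\sqrt{2}}{2 \sqrt{2}} = 0 - - 6 \sqrt{2} \frac{\sqrt{2}}{4} = 0 - \left(-6\right) \frac{1}{2} = 0 - -3 = 0 + 3 = 3$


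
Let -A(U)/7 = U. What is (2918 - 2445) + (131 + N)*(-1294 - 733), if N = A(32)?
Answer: 188984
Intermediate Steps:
A(U) = -7*U
N = -224 (N = -7*32 = -224)
(2918 - 2445) + (131 + N)*(-1294 - 733) = (2918 - 2445) + (131 - 224)*(-1294 - 733) = 473 - 93*(-2027) = 473 + 188511 = 188984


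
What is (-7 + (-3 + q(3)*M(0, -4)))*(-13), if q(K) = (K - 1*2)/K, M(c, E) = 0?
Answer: 130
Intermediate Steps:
q(K) = (-2 + K)/K (q(K) = (K - 2)/K = (-2 + K)/K)
(-7 + (-3 + q(3)*M(0, -4)))*(-13) = (-7 + (-3 + ((-2 + 3)/3)*0))*(-13) = (-7 + (-3 + ((1/3)*1)*0))*(-13) = (-7 + (-3 + (1/3)*0))*(-13) = (-7 + (-3 + 0))*(-13) = (-7 - 3)*(-13) = -10*(-13) = 130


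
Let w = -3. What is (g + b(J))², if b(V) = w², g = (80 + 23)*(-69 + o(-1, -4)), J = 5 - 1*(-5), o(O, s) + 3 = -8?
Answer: 67749361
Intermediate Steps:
o(O, s) = -11 (o(O, s) = -3 - 8 = -11)
J = 10 (J = 5 + 5 = 10)
g = -8240 (g = (80 + 23)*(-69 - 11) = 103*(-80) = -8240)
b(V) = 9 (b(V) = (-3)² = 9)
(g + b(J))² = (-8240 + 9)² = (-8231)² = 67749361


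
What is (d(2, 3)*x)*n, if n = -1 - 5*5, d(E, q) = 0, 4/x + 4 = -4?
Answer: 0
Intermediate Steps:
x = -½ (x = 4/(-4 - 4) = 4/(-8) = 4*(-⅛) = -½ ≈ -0.50000)
n = -26 (n = -1 - 25 = -26)
(d(2, 3)*x)*n = (0*(-½))*(-26) = 0*(-26) = 0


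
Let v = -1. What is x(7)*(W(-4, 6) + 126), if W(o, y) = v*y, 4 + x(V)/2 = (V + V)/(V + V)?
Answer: -720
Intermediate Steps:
x(V) = -6 (x(V) = -8 + 2*((V + V)/(V + V)) = -8 + 2*((2*V)/((2*V))) = -8 + 2*((2*V)*(1/(2*V))) = -8 + 2*1 = -8 + 2 = -6)
W(o, y) = -y
x(7)*(W(-4, 6) + 126) = -6*(-1*6 + 126) = -6*(-6 + 126) = -6*120 = -720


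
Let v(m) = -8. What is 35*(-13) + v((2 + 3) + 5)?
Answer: -463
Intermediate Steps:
35*(-13) + v((2 + 3) + 5) = 35*(-13) - 8 = -455 - 8 = -463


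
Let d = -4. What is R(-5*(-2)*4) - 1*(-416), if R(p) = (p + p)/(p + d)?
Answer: 3764/9 ≈ 418.22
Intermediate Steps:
R(p) = 2*p/(-4 + p) (R(p) = (p + p)/(p - 4) = (2*p)/(-4 + p) = 2*p/(-4 + p))
R(-5*(-2)*4) - 1*(-416) = 2*(-5*(-2)*4)/(-4 - 5*(-2)*4) - 1*(-416) = 2*(10*4)/(-4 + 10*4) + 416 = 2*40/(-4 + 40) + 416 = 2*40/36 + 416 = 2*40*(1/36) + 416 = 20/9 + 416 = 3764/9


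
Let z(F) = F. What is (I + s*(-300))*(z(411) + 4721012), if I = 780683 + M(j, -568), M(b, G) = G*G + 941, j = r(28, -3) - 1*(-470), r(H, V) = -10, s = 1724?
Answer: 2771701929304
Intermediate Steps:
j = 460 (j = -10 - 1*(-470) = -10 + 470 = 460)
M(b, G) = 941 + G² (M(b, G) = G² + 941 = 941 + G²)
I = 1104248 (I = 780683 + (941 + (-568)²) = 780683 + (941 + 322624) = 780683 + 323565 = 1104248)
(I + s*(-300))*(z(411) + 4721012) = (1104248 + 1724*(-300))*(411 + 4721012) = (1104248 - 517200)*4721423 = 587048*4721423 = 2771701929304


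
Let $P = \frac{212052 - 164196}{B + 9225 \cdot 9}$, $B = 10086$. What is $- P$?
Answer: $- \frac{15952}{31037} \approx -0.51397$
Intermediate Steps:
$P = \frac{15952}{31037}$ ($P = \frac{212052 - 164196}{10086 + 9225 \cdot 9} = \frac{47856}{10086 + 83025} = \frac{47856}{93111} = 47856 \cdot \frac{1}{93111} = \frac{15952}{31037} \approx 0.51397$)
$- P = \left(-1\right) \frac{15952}{31037} = - \frac{15952}{31037}$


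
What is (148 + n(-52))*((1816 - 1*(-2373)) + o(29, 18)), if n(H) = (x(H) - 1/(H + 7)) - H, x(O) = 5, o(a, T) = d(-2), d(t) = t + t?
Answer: 858018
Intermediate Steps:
d(t) = 2*t
o(a, T) = -4 (o(a, T) = 2*(-2) = -4)
n(H) = 5 - H - 1/(7 + H) (n(H) = (5 - 1/(H + 7)) - H = (5 - 1/(7 + H)) - H = 5 - H - 1/(7 + H))
(148 + n(-52))*((1816 - 1*(-2373)) + o(29, 18)) = (148 + (34 - 1*(-52)**2 - 2*(-52))/(7 - 52))*((1816 - 1*(-2373)) - 4) = (148 + (34 - 1*2704 + 104)/(-45))*((1816 + 2373) - 4) = (148 - (34 - 2704 + 104)/45)*(4189 - 4) = (148 - 1/45*(-2566))*4185 = (148 + 2566/45)*4185 = (9226/45)*4185 = 858018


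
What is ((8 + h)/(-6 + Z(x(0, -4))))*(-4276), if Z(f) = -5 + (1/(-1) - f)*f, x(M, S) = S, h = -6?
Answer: 8552/23 ≈ 371.83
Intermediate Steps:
Z(f) = -5 + f*(-1 - f) (Z(f) = -5 + (-1 - f)*f = -5 + f*(-1 - f))
((8 + h)/(-6 + Z(x(0, -4))))*(-4276) = ((8 - 6)/(-6 + (-5 - 1*(-4) - 1*(-4)**2)))*(-4276) = (2/(-6 + (-5 + 4 - 1*16)))*(-4276) = (2/(-6 + (-5 + 4 - 16)))*(-4276) = (2/(-6 - 17))*(-4276) = (2/(-23))*(-4276) = (2*(-1/23))*(-4276) = -2/23*(-4276) = 8552/23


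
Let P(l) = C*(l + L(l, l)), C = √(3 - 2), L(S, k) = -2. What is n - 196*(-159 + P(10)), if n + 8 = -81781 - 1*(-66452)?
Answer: 14259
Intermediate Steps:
C = 1 (C = √1 = 1)
P(l) = -2 + l (P(l) = 1*(l - 2) = 1*(-2 + l) = -2 + l)
n = -15337 (n = -8 + (-81781 - 1*(-66452)) = -8 + (-81781 + 66452) = -8 - 15329 = -15337)
n - 196*(-159 + P(10)) = -15337 - 196*(-159 + (-2 + 10)) = -15337 - 196*(-159 + 8) = -15337 - 196*(-151) = -15337 - 1*(-29596) = -15337 + 29596 = 14259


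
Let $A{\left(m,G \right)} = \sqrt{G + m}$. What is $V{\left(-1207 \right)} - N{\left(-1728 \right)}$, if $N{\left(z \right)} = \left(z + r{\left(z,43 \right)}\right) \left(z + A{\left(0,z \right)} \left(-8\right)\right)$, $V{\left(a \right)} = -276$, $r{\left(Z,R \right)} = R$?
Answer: $-2911956 - 323520 i \sqrt{3} \approx -2.912 \cdot 10^{6} - 5.6035 \cdot 10^{5} i$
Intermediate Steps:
$N{\left(z \right)} = \left(43 + z\right) \left(z - 8 \sqrt{z}\right)$ ($N{\left(z \right)} = \left(z + 43\right) \left(z + \sqrt{z + 0} \left(-8\right)\right) = \left(43 + z\right) \left(z + \sqrt{z} \left(-8\right)\right) = \left(43 + z\right) \left(z - 8 \sqrt{z}\right)$)
$V{\left(-1207 \right)} - N{\left(-1728 \right)} = -276 - \left(\left(-1728\right)^{2} - 344 \sqrt{-1728} - 8 \left(-1728\right)^{\frac{3}{2}} + 43 \left(-1728\right)\right) = -276 - \left(2985984 - 344 \cdot 24 i \sqrt{3} - 8 \left(- 41472 i \sqrt{3}\right) - 74304\right) = -276 - \left(2985984 - 8256 i \sqrt{3} + 331776 i \sqrt{3} - 74304\right) = -276 - \left(2911680 + 323520 i \sqrt{3}\right) = -2911956 - 323520 i \sqrt{3}$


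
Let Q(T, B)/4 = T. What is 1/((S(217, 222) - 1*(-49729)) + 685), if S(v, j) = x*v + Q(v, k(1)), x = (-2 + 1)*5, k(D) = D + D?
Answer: 1/50197 ≈ 1.9922e-5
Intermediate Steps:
k(D) = 2*D
Q(T, B) = 4*T
x = -5 (x = -1*5 = -5)
S(v, j) = -v (S(v, j) = -5*v + 4*v = -v)
1/((S(217, 222) - 1*(-49729)) + 685) = 1/((-1*217 - 1*(-49729)) + 685) = 1/((-217 + 49729) + 685) = 1/(49512 + 685) = 1/50197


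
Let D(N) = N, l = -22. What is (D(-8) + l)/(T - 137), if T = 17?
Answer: 1/4 ≈ 0.25000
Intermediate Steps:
(D(-8) + l)/(T - 137) = (-8 - 22)/(17 - 137) = -30/(-120) = -30*(-1/120) = 1/4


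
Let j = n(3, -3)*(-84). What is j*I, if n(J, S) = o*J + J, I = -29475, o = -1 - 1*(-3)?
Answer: 22283100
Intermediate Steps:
o = 2 (o = -1 + 3 = 2)
n(J, S) = 3*J (n(J, S) = 2*J + J = 3*J)
j = -756 (j = (3*3)*(-84) = 9*(-84) = -756)
j*I = -756*(-29475) = 22283100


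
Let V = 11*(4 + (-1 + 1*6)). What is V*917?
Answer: 90783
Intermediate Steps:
V = 99 (V = 11*(4 + (-1 + 6)) = 11*(4 + 5) = 11*9 = 99)
V*917 = 99*917 = 90783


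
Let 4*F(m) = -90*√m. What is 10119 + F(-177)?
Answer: 10119 - 45*I*√177/2 ≈ 10119.0 - 299.34*I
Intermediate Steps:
F(m) = -45*√m/2 (F(m) = (-90*√m)/4 = -45*√m/2)
10119 + F(-177) = 10119 - 45*I*√177/2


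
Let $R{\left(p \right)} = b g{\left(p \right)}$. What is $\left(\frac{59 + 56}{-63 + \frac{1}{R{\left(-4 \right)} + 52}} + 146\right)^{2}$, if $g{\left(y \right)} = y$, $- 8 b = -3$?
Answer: $\frac{841055902281}{40462321} \approx 20786.0$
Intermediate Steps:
$b = \frac{3}{8}$ ($b = \left(- \frac{1}{8}\right) \left(-3\right) = \frac{3}{8} \approx 0.375$)
$R{\left(p \right)} = \frac{3 p}{8}$
$\left(\frac{59 + 56}{-63 + \frac{1}{R{\left(-4 \right)} + 52}} + 146\right)^{2} = \left(\frac{59 + 56}{-63 + \frac{1}{\frac{3}{8} \left(-4\right) + 52}} + 146\right)^{2} = \left(\frac{115}{-63 + \frac{1}{- \frac{3}{2} + 52}} + 146\right)^{2} = \left(\frac{115}{-63 + \frac{1}{\frac{101}{2}}} + 146\right)^{2} = \left(\frac{115}{-63 + \frac{2}{101}} + 146\right)^{2} = \left(\frac{115}{- \frac{6361}{101}} + 146\right)^{2} = \left(115 \left(- \frac{101}{6361}\right) + 146\right)^{2} = \left(- \frac{11615}{6361} + 146\right)^{2} = \left(\frac{917091}{6361}\right)^{2} = \frac{841055902281}{40462321}$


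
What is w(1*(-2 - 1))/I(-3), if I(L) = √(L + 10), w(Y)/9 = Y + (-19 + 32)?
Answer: 90*√7/7 ≈ 34.017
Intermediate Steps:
w(Y) = 117 + 9*Y (w(Y) = 9*(Y + (-19 + 32)) = 9*(Y + 13) = 9*(13 + Y) = 117 + 9*Y)
I(L) = √(10 + L)
w(1*(-2 - 1))/I(-3) = (117 + 9*(1*(-2 - 1)))/(√(10 - 3)) = (117 + 9*(1*(-3)))/(√7) = (117 + 9*(-3))*(√7/7) = (117 - 27)*(√7/7) = 90*(√7/7) = 90*√7/7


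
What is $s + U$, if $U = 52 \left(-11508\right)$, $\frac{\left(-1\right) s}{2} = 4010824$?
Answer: $-8620064$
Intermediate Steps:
$s = -8021648$ ($s = \left(-2\right) 4010824 = -8021648$)
$U = -598416$
$s + U = -8021648 - 598416 = -8620064$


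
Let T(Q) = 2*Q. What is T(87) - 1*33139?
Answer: -32965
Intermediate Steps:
T(87) - 1*33139 = 2*87 - 1*33139 = 174 - 33139 = -32965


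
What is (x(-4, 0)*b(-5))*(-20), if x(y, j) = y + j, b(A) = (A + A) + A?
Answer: -1200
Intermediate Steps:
b(A) = 3*A (b(A) = 2*A + A = 3*A)
x(y, j) = j + y
(x(-4, 0)*b(-5))*(-20) = ((0 - 4)*(3*(-5)))*(-20) = -4*(-15)*(-20) = 60*(-20) = -1200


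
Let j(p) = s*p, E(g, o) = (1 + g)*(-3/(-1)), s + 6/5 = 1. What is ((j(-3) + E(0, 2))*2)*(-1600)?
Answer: -11520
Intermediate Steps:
s = -⅕ (s = -6/5 + 1 = -⅕ ≈ -0.20000)
E(g, o) = 3 + 3*g (E(g, o) = (1 + g)*(-3*(-1)) = (1 + g)*3 = 3 + 3*g)
j(p) = -p/5
((j(-3) + E(0, 2))*2)*(-1600) = ((-⅕*(-3) + (3 + 3*0))*2)*(-1600) = ((⅗ + (3 + 0))*2)*(-1600) = ((⅗ + 3)*2)*(-1600) = ((18/5)*2)*(-1600) = (36/5)*(-1600) = -11520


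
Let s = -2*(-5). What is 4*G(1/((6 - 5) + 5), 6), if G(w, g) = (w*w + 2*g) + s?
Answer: 793/9 ≈ 88.111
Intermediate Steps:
s = 10
G(w, g) = 10 + w² + 2*g (G(w, g) = (w*w + 2*g) + 10 = (w² + 2*g) + 10 = 10 + w² + 2*g)
4*G(1/((6 - 5) + 5), 6) = 4*(10 + (1/((6 - 5) + 5))² + 2*6) = 4*(10 + (1/(1 + 5))² + 12) = 4*(10 + (1/6)² + 12) = 4*(10 + (⅙)² + 12) = 4*(10 + 1/36 + 12) = 4*(793/36) = 793/9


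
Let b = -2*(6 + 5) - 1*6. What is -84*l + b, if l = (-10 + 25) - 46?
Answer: 2576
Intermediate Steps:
b = -28 (b = -2*11 - 6 = -22 - 6 = -28)
l = -31 (l = 15 - 46 = -31)
-84*l + b = -84*(-31) - 28 = 2604 - 28 = 2576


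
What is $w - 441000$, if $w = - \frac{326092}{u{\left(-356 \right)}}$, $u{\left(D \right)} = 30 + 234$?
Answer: $- \frac{29187523}{66} \approx -4.4224 \cdot 10^{5}$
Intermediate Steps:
$u{\left(D \right)} = 264$
$w = - \frac{81523}{66}$ ($w = - \frac{326092}{264} = \left(-326092\right) \frac{1}{264} = - \frac{81523}{66} \approx -1235.2$)
$w - 441000 = - \frac{81523}{66} - 441000 = - \frac{29187523}{66}$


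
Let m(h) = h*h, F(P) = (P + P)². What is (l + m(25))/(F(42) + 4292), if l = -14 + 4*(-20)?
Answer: 531/11348 ≈ 0.046792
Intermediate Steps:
F(P) = 4*P² (F(P) = (2*P)² = 4*P²)
m(h) = h²
l = -94 (l = -14 - 80 = -94)
(l + m(25))/(F(42) + 4292) = (-94 + 25²)/(4*42² + 4292) = (-94 + 625)/(4*1764 + 4292) = 531/(7056 + 4292) = 531/11348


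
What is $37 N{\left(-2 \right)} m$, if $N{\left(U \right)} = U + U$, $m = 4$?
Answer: $-592$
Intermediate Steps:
$N{\left(U \right)} = 2 U$
$37 N{\left(-2 \right)} m = 37 \cdot 2 \left(-2\right) 4 = 37 \left(-4\right) 4 = \left(-148\right) 4 = -592$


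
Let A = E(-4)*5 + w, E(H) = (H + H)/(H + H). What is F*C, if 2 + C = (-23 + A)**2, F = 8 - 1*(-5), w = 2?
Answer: 3302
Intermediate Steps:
E(H) = 1 (E(H) = (2*H)/((2*H)) = (2*H)*(1/(2*H)) = 1)
F = 13 (F = 8 + 5 = 13)
A = 7 (A = 1*5 + 2 = 5 + 2 = 7)
C = 254 (C = -2 + (-23 + 7)**2 = -2 + (-16)**2 = -2 + 256 = 254)
F*C = 13*254 = 3302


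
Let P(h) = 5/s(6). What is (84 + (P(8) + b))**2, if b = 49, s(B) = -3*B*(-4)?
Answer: 91795561/5184 ≈ 17707.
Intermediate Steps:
s(B) = 12*B
P(h) = 5/72 (P(h) = 5/((12*6)) = 5/72)
(84 + (P(8) + b))**2 = (84 + (5/72 + 49))**2 = (84 + 3533/72)**2 = (9581/72)**2 = 91795561/5184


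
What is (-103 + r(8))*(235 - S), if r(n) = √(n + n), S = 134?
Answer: -9999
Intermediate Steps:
r(n) = √2*√n (r(n) = √(2*n) = √2*√n)
(-103 + r(8))*(235 - S) = (-103 + √2*√8)*(235 - 1*134) = (-103 + √2*(2*√2))*(235 - 134) = (-103 + 4)*101 = -99*101 = -9999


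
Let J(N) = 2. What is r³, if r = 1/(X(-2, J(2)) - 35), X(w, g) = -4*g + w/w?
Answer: -1/74088 ≈ -1.3497e-5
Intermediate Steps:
X(w, g) = 1 - 4*g (X(w, g) = -4*g + 1 = 1 - 4*g)
r = -1/42 (r = 1/((1 - 4*2) - 35) = 1/((1 - 8) - 35) = 1/(-7 - 35) = 1/(-42) = -1/42 ≈ -0.023810)
r³ = (-1/42)³ = -1/74088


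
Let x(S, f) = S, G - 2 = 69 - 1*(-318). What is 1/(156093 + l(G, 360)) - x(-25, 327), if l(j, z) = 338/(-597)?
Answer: 2329680172/93187183 ≈ 25.000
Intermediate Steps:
G = 389 (G = 2 + (69 - 1*(-318)) = 2 + (69 + 318) = 2 + 387 = 389)
l(j, z) = -338/597 (l(j, z) = 338*(-1/597) = -338/597)
1/(156093 + l(G, 360)) - x(-25, 327) = 1/(156093 - 338/597) - 1*(-25) = 1/(93187183/597) + 25 = 597/93187183 + 25 = 2329680172/93187183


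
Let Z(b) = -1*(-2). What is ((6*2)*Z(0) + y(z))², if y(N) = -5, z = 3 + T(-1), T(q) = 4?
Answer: 361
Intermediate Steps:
Z(b) = 2
z = 7 (z = 3 + 4 = 7)
((6*2)*Z(0) + y(z))² = ((6*2)*2 - 5)² = (12*2 - 5)² = (24 - 5)² = 19² = 361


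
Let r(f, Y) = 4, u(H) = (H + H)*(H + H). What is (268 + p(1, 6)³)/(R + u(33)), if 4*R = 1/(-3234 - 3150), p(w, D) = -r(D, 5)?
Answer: 5209344/111234815 ≈ 0.046832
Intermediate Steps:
u(H) = 4*H² (u(H) = (2*H)*(2*H) = 4*H²)
p(w, D) = -4 (p(w, D) = -1*4 = -4)
R = -1/25536 (R = 1/(4*(-3234 - 3150)) = (¼)/(-6384) = (¼)*(-1/6384) = -1/25536 ≈ -3.9160e-5)
(268 + p(1, 6)³)/(R + u(33)) = (268 + (-4)³)/(-1/25536 + 4*33²) = (268 - 64)/(-1/25536 + 4*1089) = 204/(-1/25536 + 4356) = 204/(111234815/25536) = 204*(25536/111234815) = 5209344/111234815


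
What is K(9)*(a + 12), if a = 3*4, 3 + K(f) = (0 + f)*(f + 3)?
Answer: 2520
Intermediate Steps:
K(f) = -3 + f*(3 + f) (K(f) = -3 + (0 + f)*(f + 3) = -3 + f*(3 + f))
a = 12
K(9)*(a + 12) = (-3 + 9**2 + 3*9)*(12 + 12) = (-3 + 81 + 27)*24 = 105*24 = 2520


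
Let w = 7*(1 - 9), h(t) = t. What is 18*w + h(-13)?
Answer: -1021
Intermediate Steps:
w = -56 (w = 7*(-8) = -56)
18*w + h(-13) = 18*(-56) - 13 = -1008 - 13 = -1021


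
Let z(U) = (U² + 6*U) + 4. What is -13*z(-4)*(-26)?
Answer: -1352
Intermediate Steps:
z(U) = 4 + U² + 6*U
-13*z(-4)*(-26) = -13*(4 + (-4)² + 6*(-4))*(-26) = -13*(4 + 16 - 24)*(-26) = -13*(-4)*(-26) = 52*(-26) = -1352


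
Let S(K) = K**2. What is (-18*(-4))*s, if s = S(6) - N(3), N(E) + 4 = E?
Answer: 2664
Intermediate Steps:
N(E) = -4 + E
s = 37 (s = 6**2 - (-4 + 3) = 36 - 1*(-1) = 36 + 1 = 37)
(-18*(-4))*s = -18*(-4)*37 = 72*37 = 2664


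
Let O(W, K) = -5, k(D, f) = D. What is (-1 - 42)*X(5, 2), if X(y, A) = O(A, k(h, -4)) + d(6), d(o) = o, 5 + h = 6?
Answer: -43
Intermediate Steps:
h = 1 (h = -5 + 6 = 1)
X(y, A) = 1 (X(y, A) = -5 + 6 = 1)
(-1 - 42)*X(5, 2) = (-1 - 42)*1 = -43*1 = -43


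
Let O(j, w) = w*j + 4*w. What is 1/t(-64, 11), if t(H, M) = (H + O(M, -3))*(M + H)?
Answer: 1/5777 ≈ 0.00017310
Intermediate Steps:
O(j, w) = 4*w + j*w (O(j, w) = j*w + 4*w = 4*w + j*w)
t(H, M) = (H + M)*(-12 + H - 3*M) (t(H, M) = (H - 3*(4 + M))*(M + H) = (H + (-12 - 3*M))*(H + M) = (-12 + H - 3*M)*(H + M) = (H + M)*(-12 + H - 3*M))
1/t(-64, 11) = 1/((-64)² - 12*(-64) - 12*11 - 3*11² - 2*(-64)*11) = 1/(4096 + 768 - 132 - 3*121 + 1408) = 1/(4096 + 768 - 132 - 363 + 1408) = 1/5777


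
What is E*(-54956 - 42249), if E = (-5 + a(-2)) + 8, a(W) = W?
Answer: -97205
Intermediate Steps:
E = 1 (E = (-5 - 2) + 8 = -7 + 8 = 1)
E*(-54956 - 42249) = 1*(-54956 - 42249) = 1*(-97205) = -97205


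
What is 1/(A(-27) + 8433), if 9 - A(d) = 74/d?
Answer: 27/228008 ≈ 0.00011842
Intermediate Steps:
A(d) = 9 - 74/d
1/(A(-27) + 8433) = 1/((9 - 74/(-27)) + 8433) = 1/((9 - 74*(-1/27)) + 8433) = 1/((9 + 74/27) + 8433) = 1/(317/27 + 8433) = 1/(228008/27) = 27/228008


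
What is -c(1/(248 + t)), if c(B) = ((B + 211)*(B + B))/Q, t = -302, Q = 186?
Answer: 11393/271188 ≈ 0.042011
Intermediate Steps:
c(B) = B*(211 + B)/93 (c(B) = ((B + 211)*(B + B))/186 = ((211 + B)*(2*B))*(1/186) = (2*B*(211 + B))*(1/186) = B*(211 + B)/93)
-c(1/(248 + t)) = -(211 + 1/(248 - 302))/(93*(248 - 302)) = -(211 + 1/(-54))/(93*(-54)) = -(-1)*(211 - 1/54)/(93*54) = -(-1)*11393/(93*54*54) = -1*(-11393/271188) = 11393/271188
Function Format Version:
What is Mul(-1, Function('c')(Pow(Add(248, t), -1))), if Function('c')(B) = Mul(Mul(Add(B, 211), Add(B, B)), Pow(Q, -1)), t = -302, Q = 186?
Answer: Rational(11393, 271188) ≈ 0.042011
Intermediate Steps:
Function('c')(B) = Mul(Rational(1, 93), B, Add(211, B)) (Function('c')(B) = Mul(Mul(Add(B, 211), Add(B, B)), Pow(186, -1)) = Mul(Mul(Add(211, B), Mul(2, B)), Rational(1, 186)) = Mul(Mul(2, B, Add(211, B)), Rational(1, 186)) = Mul(Rational(1, 93), B, Add(211, B)))
Mul(-1, Function('c')(Pow(Add(248, t), -1))) = Mul(-1, Mul(Rational(1, 93), Pow(Add(248, -302), -1), Add(211, Pow(Add(248, -302), -1)))) = Mul(-1, Mul(Rational(1, 93), Pow(-54, -1), Add(211, Pow(-54, -1)))) = Mul(-1, Mul(Rational(1, 93), Rational(-1, 54), Add(211, Rational(-1, 54)))) = Mul(-1, Mul(Rational(1, 93), Rational(-1, 54), Rational(11393, 54))) = Mul(-1, Rational(-11393, 271188)) = Rational(11393, 271188)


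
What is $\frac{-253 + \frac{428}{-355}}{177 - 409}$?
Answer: $\frac{90243}{82360} \approx 1.0957$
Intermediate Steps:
$\frac{-253 + \frac{428}{-355}}{177 - 409} = \frac{-253 + 428 \left(- \frac{1}{355}\right)}{-232} = \left(-253 - \frac{428}{355}\right) \left(- \frac{1}{232}\right) = \left(- \frac{90243}{355}\right) \left(- \frac{1}{232}\right) = \frac{90243}{82360}$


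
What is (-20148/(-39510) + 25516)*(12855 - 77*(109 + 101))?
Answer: -37133794178/439 ≈ -8.4587e+7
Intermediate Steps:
(-20148/(-39510) + 25516)*(12855 - 77*(109 + 101)) = (-20148*(-1/39510) + 25516)*(12855 - 77*210) = (3358/6585 + 25516)*(12855 - 16170) = (168026218/6585)*(-3315) = -37133794178/439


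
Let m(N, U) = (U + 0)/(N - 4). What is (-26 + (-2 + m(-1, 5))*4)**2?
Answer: 1444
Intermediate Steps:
m(N, U) = U/(-4 + N)
(-26 + (-2 + m(-1, 5))*4)**2 = (-26 + (-2 + 5/(-4 - 1))*4)**2 = (-26 + (-2 + 5/(-5))*4)**2 = (-26 + (-2 + 5*(-1/5))*4)**2 = (-26 + (-2 - 1)*4)**2 = (-26 - 3*4)**2 = (-26 - 12)**2 = (-38)**2 = 1444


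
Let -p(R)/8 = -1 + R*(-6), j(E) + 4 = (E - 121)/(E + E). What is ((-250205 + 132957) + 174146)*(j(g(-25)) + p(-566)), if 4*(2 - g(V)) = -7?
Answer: -7732333887/5 ≈ -1.5465e+9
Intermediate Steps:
g(V) = 15/4 (g(V) = 2 - ¼*(-7) = 2 + 7/4 = 15/4)
j(E) = -4 + (-121 + E)/(2*E) (j(E) = -4 + (E - 121)/(E + E) = -4 + (-121 + E)/((2*E)) = -4 + (-121 + E)*(1/(2*E)) = -4 + (-121 + E)/(2*E))
p(R) = 8 + 48*R (p(R) = -8*(-1 + R*(-6)) = -8*(-1 - 6*R) = 8 + 48*R)
((-250205 + 132957) + 174146)*(j(g(-25)) + p(-566)) = ((-250205 + 132957) + 174146)*((-121 - 7*15/4)/(2*(15/4)) + (8 + 48*(-566))) = (-117248 + 174146)*((½)*(4/15)*(-121 - 105/4) + (8 - 27168)) = 56898*((½)*(4/15)*(-589/4) - 27160) = 56898*(-589/30 - 27160) = 56898*(-815389/30) = -7732333887/5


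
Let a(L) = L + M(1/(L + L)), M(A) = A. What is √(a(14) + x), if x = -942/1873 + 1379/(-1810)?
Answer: √7192009746062785/23730910 ≈ 3.5736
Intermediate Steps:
x = -4287887/3390130 (x = -942*1/1873 + 1379*(-1/1810) = -942/1873 - 1379/1810 = -4287887/3390130 ≈ -1.2648)
a(L) = L + 1/(2*L) (a(L) = L + 1/(L + L) = L + 1/(2*L))
√(a(14) + x) = √((14 + (½)/14) - 4287887/3390130) = √((14 + (½)*(1/14)) - 4287887/3390130) = √((14 + 1/28) - 4287887/3390130) = √(393/28 - 4287887/3390130) = √(606130127/47461820) = √7192009746062785/23730910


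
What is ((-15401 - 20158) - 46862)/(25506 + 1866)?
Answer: -82421/27372 ≈ -3.0111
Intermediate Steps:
((-15401 - 20158) - 46862)/(25506 + 1866) = (-35559 - 46862)/27372 = -82421*1/27372 = -82421/27372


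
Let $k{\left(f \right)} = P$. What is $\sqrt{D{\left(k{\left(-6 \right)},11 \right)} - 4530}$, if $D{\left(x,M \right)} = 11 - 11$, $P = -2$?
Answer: $i \sqrt{4530} \approx 67.305 i$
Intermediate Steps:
$k{\left(f \right)} = -2$
$D{\left(x,M \right)} = 0$
$\sqrt{D{\left(k{\left(-6 \right)},11 \right)} - 4530} = \sqrt{0 - 4530} = \sqrt{-4530} = i \sqrt{4530}$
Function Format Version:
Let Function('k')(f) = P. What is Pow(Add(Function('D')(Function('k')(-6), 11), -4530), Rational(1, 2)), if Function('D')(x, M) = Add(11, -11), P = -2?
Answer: Mul(I, Pow(4530, Rational(1, 2))) ≈ Mul(67.305, I)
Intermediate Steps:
Function('k')(f) = -2
Function('D')(x, M) = 0
Pow(Add(Function('D')(Function('k')(-6), 11), -4530), Rational(1, 2)) = Pow(Add(0, -4530), Rational(1, 2)) = Pow(-4530, Rational(1, 2)) = Mul(I, Pow(4530, Rational(1, 2)))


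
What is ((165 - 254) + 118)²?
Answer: 841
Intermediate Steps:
((165 - 254) + 118)² = (-89 + 118)² = 29² = 841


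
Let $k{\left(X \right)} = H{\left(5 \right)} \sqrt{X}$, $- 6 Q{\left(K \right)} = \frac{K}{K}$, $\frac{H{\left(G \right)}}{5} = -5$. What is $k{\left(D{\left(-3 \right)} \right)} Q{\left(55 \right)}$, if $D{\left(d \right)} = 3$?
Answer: $\frac{25 \sqrt{3}}{6} \approx 7.2169$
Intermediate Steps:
$H{\left(G \right)} = -25$ ($H{\left(G \right)} = 5 \left(-5\right) = -25$)
$Q{\left(K \right)} = - \frac{1}{6}$ ($Q{\left(K \right)} = - \frac{K \frac{1}{K}}{6} = \left(- \frac{1}{6}\right) 1 = - \frac{1}{6}$)
$k{\left(X \right)} = - 25 \sqrt{X}$
$k{\left(D{\left(-3 \right)} \right)} Q{\left(55 \right)} = - 25 \sqrt{3} \left(- \frac{1}{6}\right) = \frac{25 \sqrt{3}}{6}$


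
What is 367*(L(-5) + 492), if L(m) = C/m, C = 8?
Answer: 899884/5 ≈ 1.7998e+5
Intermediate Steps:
L(m) = 8/m
367*(L(-5) + 492) = 367*(8/(-5) + 492) = 367*(8*(-1/5) + 492) = 367*(-8/5 + 492) = 367*(2452/5) = 899884/5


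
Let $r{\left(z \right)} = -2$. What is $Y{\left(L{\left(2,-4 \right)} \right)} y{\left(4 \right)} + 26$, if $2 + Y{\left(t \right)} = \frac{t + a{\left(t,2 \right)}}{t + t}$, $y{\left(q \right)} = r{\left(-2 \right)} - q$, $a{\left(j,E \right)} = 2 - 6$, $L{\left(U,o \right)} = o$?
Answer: $32$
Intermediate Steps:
$a{\left(j,E \right)} = -4$ ($a{\left(j,E \right)} = 2 - 6 = -4$)
$y{\left(q \right)} = -2 - q$
$Y{\left(t \right)} = -2 + \frac{-4 + t}{2 t}$ ($Y{\left(t \right)} = -2 + \frac{t - 4}{t + t} = -2 + \frac{-4 + t}{2 t}$)
$Y{\left(L{\left(2,-4 \right)} \right)} y{\left(4 \right)} + 26 = \left(- \frac{3}{2} - \frac{2}{-4}\right) \left(-2 - 4\right) + 26 = \left(- \frac{3}{2} - - \frac{1}{2}\right) \left(-2 - 4\right) + 26 = \left(- \frac{3}{2} + \frac{1}{2}\right) \left(-6\right) + 26 = \left(-1\right) \left(-6\right) + 26 = 6 + 26 = 32$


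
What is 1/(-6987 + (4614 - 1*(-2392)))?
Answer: 1/19 ≈ 0.052632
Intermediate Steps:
1/(-6987 + (4614 - 1*(-2392))) = 1/(-6987 + (4614 + 2392)) = 1/(-6987 + 7006) = 1/19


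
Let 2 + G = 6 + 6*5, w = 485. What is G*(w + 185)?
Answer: 22780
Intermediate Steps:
G = 34 (G = -2 + (6 + 6*5) = -2 + (6 + 30) = -2 + 36 = 34)
G*(w + 185) = 34*(485 + 185) = 34*670 = 22780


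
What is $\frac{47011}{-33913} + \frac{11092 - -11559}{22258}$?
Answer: $- \frac{278207475}{754835554} \approx -0.36857$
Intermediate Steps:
$\frac{47011}{-33913} + \frac{11092 - -11559}{22258} = 47011 \left(- \frac{1}{33913}\right) + \left(11092 + 11559\right) \frac{1}{22258} = - \frac{47011}{33913} + 22651 \cdot \frac{1}{22258} = - \frac{47011}{33913} + \frac{22651}{22258} = - \frac{278207475}{754835554}$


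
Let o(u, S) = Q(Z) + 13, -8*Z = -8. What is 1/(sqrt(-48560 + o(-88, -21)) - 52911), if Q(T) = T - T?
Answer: -52911/2799622468 - I*sqrt(48547)/2799622468 ≈ -1.8899e-5 - 7.8701e-8*I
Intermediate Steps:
Z = 1 (Z = -1/8*(-8) = 1)
Q(T) = 0
o(u, S) = 13 (o(u, S) = 0 + 13 = 13)
1/(sqrt(-48560 + o(-88, -21)) - 52911) = 1/(sqrt(-48560 + 13) - 52911) = 1/(sqrt(-48547) - 52911) = 1/(I*sqrt(48547) - 52911) = 1/(-52911 + I*sqrt(48547))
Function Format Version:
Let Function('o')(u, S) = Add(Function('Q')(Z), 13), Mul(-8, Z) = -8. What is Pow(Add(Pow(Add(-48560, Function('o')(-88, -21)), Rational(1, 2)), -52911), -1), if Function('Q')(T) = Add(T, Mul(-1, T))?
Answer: Add(Rational(-52911, 2799622468), Mul(Rational(-1, 2799622468), I, Pow(48547, Rational(1, 2)))) ≈ Add(-1.8899e-5, Mul(-7.8701e-8, I))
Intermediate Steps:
Z = 1 (Z = Mul(Rational(-1, 8), -8) = 1)
Function('Q')(T) = 0
Function('o')(u, S) = 13 (Function('o')(u, S) = Add(0, 13) = 13)
Pow(Add(Pow(Add(-48560, Function('o')(-88, -21)), Rational(1, 2)), -52911), -1) = Pow(Add(Pow(Add(-48560, 13), Rational(1, 2)), -52911), -1) = Pow(Add(Pow(-48547, Rational(1, 2)), -52911), -1) = Pow(Add(Mul(I, Pow(48547, Rational(1, 2))), -52911), -1) = Pow(Add(-52911, Mul(I, Pow(48547, Rational(1, 2)))), -1)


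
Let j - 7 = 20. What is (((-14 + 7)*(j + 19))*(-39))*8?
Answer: 100464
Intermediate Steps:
j = 27 (j = 7 + 20 = 27)
(((-14 + 7)*(j + 19))*(-39))*8 = (((-14 + 7)*(27 + 19))*(-39))*8 = (-7*46*(-39))*8 = -322*(-39)*8 = 12558*8 = 100464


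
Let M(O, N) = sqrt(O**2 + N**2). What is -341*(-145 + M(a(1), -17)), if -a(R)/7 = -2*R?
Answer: 49445 - 341*sqrt(485) ≈ 41935.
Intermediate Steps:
a(R) = 14*R (a(R) = -(-14)*R = 14*R)
M(O, N) = sqrt(N**2 + O**2)
-341*(-145 + M(a(1), -17)) = -341*(-145 + sqrt((-17)**2 + (14*1)**2)) = -341*(-145 + sqrt(289 + 14**2)) = -341*(-145 + sqrt(289 + 196)) = -341*(-145 + sqrt(485)) = 49445 - 341*sqrt(485)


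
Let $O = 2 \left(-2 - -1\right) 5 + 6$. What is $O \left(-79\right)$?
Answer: $316$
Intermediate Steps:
$O = -4$ ($O = 2 \left(-2 + 1\right) 5 + 6 = 2 \left(-1\right) 5 + 6 = \left(-2\right) 5 + 6 = -10 + 6 = -4$)
$O \left(-79\right) = \left(-4\right) \left(-79\right) = 316$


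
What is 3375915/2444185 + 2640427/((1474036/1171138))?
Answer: 755816899617663325/360281668066 ≈ 2.0978e+6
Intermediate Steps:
3375915/2444185 + 2640427/((1474036/1171138)) = 3375915*(1/2444185) + 2640427/((1474036*(1/1171138))) = 675183/488837 + 2640427/(737018/585569) = 675183/488837 + 2640427*(585569/737018) = 675183/488837 + 1546152197963/737018 = 755816899617663325/360281668066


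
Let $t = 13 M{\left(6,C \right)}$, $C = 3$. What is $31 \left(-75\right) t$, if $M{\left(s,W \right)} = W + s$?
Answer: $-272025$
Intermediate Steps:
$t = 117$ ($t = 13 \left(3 + 6\right) = 13 \cdot 9 = 117$)
$31 \left(-75\right) t = 31 \left(-75\right) 117 = \left(-2325\right) 117 = -272025$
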